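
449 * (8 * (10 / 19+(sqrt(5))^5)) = 35920 / 19+89800 * sqrt(5) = 202689.43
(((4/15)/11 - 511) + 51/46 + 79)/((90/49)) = -160243769/683100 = -234.58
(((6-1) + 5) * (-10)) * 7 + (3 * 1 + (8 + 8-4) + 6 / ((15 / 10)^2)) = -2047 / 3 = -682.33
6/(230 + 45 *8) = 3/295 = 0.01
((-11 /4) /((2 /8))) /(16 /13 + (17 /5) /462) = -8.88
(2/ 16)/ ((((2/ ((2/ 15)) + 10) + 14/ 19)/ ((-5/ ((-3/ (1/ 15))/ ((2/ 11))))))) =0.00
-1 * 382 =-382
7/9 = 0.78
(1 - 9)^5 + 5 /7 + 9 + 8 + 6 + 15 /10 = -458399 /14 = -32742.79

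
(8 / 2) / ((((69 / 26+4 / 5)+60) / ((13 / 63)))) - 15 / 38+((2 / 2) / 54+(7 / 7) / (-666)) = -0.36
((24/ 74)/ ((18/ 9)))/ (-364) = -3/ 6734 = -0.00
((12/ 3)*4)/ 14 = 1.14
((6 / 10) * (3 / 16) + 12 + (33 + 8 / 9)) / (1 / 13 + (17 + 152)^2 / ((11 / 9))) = 4736303 / 2405986560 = 0.00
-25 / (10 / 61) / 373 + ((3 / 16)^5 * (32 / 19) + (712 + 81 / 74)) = 6123678805035 / 8592392192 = 712.69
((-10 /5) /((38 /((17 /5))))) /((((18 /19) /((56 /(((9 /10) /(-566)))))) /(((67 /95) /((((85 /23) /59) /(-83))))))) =-239186795792 /38475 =-6216680.85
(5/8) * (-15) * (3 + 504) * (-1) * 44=418275/2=209137.50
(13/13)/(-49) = -1/49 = -0.02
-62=-62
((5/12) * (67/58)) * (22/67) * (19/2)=1045/696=1.50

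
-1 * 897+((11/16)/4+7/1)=-56949/64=-889.83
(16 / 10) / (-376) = -1 / 235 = -0.00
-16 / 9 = -1.78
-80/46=-40/23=-1.74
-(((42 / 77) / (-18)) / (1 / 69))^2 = -529 / 121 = -4.37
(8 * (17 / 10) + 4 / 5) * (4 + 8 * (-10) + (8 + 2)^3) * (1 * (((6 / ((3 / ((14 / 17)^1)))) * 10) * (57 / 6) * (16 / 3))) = 188762112 / 17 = 11103653.65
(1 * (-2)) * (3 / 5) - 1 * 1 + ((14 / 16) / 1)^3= -1.53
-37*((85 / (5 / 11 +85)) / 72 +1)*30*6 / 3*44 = -27926305 / 282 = -99029.45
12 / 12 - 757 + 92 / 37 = -27880 / 37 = -753.51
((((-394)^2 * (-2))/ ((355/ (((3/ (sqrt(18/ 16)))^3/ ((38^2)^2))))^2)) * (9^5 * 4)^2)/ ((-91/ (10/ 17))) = 69283131299025408/ 662225382875682535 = 0.10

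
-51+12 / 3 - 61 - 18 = -126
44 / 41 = 1.07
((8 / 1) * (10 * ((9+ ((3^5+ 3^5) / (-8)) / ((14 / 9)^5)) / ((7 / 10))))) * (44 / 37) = 1378508175 / 4353013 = 316.68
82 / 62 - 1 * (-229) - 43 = 5807 / 31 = 187.32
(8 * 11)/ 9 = 88/ 9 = 9.78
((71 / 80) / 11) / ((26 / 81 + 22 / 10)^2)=2329155 / 183469616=0.01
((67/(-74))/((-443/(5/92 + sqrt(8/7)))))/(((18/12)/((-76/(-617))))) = 0.00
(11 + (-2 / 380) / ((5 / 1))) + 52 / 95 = 10969 / 950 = 11.55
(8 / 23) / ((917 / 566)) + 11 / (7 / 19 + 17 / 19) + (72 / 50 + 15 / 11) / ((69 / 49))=1519236769 / 139200600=10.91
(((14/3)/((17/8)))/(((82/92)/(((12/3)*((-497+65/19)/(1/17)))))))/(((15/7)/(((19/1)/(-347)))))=2113.09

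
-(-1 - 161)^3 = 4251528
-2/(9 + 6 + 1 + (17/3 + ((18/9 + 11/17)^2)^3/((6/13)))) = -289650828/111086837095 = -0.00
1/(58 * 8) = 1/464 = 0.00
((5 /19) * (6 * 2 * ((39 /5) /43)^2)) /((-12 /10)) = -3042 /35131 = -0.09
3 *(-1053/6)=-526.50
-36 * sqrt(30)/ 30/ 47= -6 * sqrt(30)/ 235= -0.14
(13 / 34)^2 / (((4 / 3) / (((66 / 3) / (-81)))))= -1859 / 62424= -0.03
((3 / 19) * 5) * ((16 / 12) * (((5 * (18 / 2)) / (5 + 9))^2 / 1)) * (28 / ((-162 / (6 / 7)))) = -1500 / 931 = -1.61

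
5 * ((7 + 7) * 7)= 490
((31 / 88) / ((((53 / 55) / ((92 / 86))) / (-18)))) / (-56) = 32085 / 255248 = 0.13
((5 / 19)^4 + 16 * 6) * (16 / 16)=12511441 / 130321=96.00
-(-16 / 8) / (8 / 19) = 19 / 4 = 4.75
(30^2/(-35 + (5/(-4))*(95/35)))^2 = 1016064/1849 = 549.52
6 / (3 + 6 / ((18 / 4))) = 18 / 13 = 1.38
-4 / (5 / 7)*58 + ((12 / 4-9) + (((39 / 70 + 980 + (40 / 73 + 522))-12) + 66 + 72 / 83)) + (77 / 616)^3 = 133243270497 / 108577280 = 1227.17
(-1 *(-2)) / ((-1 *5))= -2 / 5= -0.40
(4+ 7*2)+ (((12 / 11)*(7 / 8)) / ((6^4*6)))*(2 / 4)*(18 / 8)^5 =25957359 / 1441792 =18.00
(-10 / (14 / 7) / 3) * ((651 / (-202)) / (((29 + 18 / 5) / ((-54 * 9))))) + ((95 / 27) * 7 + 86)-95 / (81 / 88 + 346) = 410915294764 / 13570171029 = 30.28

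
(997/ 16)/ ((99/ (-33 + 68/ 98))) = -1578251/ 77616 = -20.33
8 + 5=13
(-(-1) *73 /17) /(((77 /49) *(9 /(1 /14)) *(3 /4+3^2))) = 146 /65637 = 0.00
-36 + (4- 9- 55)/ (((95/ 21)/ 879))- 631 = -12325.32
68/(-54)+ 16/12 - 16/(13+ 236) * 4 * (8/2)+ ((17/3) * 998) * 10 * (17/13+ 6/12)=2978268676/29133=102230.07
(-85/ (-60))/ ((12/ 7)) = 119/ 144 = 0.83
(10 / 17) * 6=60 / 17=3.53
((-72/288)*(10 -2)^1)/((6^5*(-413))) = 1/1605744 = 0.00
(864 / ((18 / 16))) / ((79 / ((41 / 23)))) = 31488 / 1817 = 17.33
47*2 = 94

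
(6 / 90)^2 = 1 / 225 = 0.00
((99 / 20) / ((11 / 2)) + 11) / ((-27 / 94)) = -5593 / 135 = -41.43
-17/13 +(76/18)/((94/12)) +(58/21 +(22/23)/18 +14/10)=15255983/4426695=3.45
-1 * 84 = -84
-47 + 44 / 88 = -93 / 2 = -46.50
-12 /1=-12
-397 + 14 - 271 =-654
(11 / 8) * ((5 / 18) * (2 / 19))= 55 / 1368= 0.04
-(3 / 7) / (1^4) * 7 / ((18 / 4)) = -2 / 3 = -0.67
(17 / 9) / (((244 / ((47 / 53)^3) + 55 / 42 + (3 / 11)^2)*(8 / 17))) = 1494947377 / 130827429300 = 0.01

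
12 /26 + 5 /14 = 149 /182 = 0.82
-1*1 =-1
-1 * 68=-68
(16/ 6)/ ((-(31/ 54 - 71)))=144/ 3803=0.04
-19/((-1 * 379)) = 19/379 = 0.05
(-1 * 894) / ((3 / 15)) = -4470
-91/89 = -1.02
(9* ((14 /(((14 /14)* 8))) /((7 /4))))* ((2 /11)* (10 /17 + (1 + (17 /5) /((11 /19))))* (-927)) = -116401536 /10285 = -11317.60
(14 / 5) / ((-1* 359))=-14 / 1795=-0.01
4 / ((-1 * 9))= -4 / 9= -0.44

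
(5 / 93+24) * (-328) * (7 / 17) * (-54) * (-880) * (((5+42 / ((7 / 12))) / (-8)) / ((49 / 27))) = 431480792160 / 527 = 818749131.23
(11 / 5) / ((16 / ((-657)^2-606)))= 4741473 / 80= 59268.41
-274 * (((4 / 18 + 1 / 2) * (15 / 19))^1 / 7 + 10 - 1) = -992839 / 399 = -2488.32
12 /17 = 0.71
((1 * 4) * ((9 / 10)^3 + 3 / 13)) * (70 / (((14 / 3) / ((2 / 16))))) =37431 / 5200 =7.20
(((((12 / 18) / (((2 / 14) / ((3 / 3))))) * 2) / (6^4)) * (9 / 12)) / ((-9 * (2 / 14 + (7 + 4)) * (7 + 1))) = -49 / 7278336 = -0.00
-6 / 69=-2 / 23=-0.09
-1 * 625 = -625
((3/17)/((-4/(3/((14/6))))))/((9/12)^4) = -64/357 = -0.18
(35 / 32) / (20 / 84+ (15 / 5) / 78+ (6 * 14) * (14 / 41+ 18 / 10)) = 1958775 / 322644016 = 0.01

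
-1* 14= -14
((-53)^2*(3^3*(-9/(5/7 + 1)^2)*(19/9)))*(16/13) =-7845537/13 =-603502.85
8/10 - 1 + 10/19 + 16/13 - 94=-114167/1235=-92.44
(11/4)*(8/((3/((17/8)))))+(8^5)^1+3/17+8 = 6689519/204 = 32791.76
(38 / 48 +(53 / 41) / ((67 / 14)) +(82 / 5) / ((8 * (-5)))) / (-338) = -1074263 / 557091600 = -0.00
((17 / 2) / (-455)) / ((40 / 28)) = -0.01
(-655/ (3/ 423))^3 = -787736987638875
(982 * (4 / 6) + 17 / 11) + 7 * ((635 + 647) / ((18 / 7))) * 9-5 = 1057987 / 33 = 32060.21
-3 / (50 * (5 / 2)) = -3 / 125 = -0.02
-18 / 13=-1.38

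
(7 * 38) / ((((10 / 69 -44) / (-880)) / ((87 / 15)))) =30957.97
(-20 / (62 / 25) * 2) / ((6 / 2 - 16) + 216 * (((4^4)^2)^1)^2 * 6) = -500 / 172554606083693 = -0.00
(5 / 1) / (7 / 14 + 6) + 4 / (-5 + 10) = 1.57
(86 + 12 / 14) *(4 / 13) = 2432 / 91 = 26.73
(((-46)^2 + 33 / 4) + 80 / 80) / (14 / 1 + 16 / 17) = 144517 / 1016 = 142.24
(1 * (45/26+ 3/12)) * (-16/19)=-1.67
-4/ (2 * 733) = -2/ 733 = -0.00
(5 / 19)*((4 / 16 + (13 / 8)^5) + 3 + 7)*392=173255425 / 77824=2226.25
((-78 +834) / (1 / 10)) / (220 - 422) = -3780 / 101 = -37.43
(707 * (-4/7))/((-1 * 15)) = 404/15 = 26.93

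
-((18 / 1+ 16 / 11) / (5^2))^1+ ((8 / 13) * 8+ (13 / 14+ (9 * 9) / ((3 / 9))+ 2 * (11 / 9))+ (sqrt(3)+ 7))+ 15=274.25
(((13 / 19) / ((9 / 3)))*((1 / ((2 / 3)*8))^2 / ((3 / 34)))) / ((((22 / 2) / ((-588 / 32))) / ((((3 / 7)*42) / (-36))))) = 32487 / 428032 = 0.08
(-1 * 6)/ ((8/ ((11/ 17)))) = -33/ 68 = -0.49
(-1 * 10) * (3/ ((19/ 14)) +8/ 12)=-1640/ 57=-28.77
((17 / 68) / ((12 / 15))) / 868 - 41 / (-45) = 569633 / 624960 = 0.91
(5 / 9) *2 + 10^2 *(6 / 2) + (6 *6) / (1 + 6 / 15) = 20590 / 63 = 326.83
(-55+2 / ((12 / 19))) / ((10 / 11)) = -57.02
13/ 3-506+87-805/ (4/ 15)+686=-32969/ 12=-2747.42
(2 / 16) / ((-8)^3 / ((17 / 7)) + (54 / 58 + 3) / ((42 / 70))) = -493 / 805648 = -0.00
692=692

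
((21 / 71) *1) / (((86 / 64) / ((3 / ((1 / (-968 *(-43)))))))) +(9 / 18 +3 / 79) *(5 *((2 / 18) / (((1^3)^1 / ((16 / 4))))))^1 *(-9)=154107202 / 5609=27474.99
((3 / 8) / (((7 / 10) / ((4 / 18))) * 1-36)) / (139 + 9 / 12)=-10 / 122421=-0.00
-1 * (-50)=50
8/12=2/3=0.67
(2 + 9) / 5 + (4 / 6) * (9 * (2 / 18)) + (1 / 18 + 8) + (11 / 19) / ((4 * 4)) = 149911 / 13680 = 10.96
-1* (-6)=6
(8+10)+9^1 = 27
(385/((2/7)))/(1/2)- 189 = 2506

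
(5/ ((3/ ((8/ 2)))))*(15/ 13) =100/ 13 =7.69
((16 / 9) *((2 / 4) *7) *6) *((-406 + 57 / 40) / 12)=-113281 / 90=-1258.68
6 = 6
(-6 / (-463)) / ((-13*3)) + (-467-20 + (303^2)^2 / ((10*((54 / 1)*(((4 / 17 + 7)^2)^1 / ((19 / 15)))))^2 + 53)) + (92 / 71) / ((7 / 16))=-20984344027527084492573008 / 44923259698598233023799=-467.12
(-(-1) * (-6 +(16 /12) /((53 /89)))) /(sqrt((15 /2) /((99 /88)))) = -299 * sqrt(15) /795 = -1.46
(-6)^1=-6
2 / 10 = 0.20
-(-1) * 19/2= 19/2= 9.50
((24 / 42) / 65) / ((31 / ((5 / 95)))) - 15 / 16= -4019861 / 4287920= -0.94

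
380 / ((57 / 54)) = 360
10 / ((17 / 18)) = 180 / 17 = 10.59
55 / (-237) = -55 / 237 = -0.23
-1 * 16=-16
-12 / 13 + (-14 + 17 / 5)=-749 / 65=-11.52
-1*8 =-8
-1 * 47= -47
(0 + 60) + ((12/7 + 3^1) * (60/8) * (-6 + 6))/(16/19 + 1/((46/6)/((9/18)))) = 60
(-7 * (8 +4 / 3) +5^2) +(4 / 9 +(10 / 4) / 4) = -2827 / 72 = -39.26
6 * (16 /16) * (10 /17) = 60 /17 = 3.53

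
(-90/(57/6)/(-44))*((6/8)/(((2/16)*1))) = 270/209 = 1.29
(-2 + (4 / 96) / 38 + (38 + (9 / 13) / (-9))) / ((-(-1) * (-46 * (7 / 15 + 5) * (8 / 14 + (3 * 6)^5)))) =-2981419 / 39434770029824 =-0.00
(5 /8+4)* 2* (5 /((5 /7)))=259 /4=64.75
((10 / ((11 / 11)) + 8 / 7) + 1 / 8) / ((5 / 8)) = 631 / 35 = 18.03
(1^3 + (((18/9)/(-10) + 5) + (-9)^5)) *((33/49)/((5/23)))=-224068944/1225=-182913.42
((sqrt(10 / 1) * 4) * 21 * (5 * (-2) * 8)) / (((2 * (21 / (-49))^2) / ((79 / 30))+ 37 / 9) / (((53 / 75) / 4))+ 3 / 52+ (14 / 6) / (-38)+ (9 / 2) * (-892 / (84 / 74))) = 454050338560 * sqrt(10) / 237301200869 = 6.05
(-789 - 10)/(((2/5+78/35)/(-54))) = 755055/46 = 16414.24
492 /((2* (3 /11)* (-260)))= -451 /130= -3.47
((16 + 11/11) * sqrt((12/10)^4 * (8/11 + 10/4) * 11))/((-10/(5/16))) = -153 * sqrt(142)/400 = -4.56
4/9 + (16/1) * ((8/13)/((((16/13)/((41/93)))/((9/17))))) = 10964/4743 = 2.31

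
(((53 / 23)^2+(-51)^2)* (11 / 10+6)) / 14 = 48945199 / 37030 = 1321.77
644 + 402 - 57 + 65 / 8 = 7977 / 8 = 997.12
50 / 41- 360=-14710 / 41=-358.78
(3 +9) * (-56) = -672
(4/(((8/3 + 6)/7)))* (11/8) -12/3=23/52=0.44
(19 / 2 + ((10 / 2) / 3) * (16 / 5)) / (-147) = -89 / 882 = -0.10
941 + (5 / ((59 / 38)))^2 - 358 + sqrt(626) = sqrt(626) + 2065523 / 3481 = 618.39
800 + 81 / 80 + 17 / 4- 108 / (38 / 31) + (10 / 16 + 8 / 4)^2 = 4402211 / 6080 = 724.05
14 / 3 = 4.67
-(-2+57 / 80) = 103 / 80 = 1.29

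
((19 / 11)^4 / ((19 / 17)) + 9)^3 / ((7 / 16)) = 245147735570797568 / 21968998637047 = 11158.80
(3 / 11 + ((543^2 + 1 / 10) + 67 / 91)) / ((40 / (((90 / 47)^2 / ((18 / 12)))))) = 79689138957 / 4422418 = 18019.36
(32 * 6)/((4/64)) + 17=3089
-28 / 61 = -0.46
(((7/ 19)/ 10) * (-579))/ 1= -4053/ 190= -21.33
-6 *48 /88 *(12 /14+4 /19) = -3.49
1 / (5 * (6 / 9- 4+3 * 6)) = 3 / 220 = 0.01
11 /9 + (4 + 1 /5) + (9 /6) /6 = 1021 /180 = 5.67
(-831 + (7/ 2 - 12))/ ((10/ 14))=-11753/ 10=-1175.30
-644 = -644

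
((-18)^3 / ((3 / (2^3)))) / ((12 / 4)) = -5184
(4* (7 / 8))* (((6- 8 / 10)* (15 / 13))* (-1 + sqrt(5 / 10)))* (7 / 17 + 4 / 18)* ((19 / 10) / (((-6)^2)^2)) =-12901 / 660960 + 12901* sqrt(2) / 1321920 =-0.01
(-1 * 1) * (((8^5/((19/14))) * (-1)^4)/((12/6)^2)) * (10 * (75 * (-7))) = 602112000/19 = 31690105.26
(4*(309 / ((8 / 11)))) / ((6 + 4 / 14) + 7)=7931 / 62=127.92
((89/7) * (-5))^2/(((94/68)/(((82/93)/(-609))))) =-552093700/130435011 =-4.23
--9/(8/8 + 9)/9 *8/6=2/15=0.13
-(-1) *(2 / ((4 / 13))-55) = -97 / 2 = -48.50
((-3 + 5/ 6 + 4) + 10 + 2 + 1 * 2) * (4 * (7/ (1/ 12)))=5320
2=2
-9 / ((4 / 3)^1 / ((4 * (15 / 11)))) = -405 / 11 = -36.82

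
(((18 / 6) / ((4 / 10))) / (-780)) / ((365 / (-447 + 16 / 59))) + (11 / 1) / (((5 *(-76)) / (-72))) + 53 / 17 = 3771556439 / 723403720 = 5.21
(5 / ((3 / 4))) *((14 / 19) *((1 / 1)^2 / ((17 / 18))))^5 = 6775033466880 / 3515706497843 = 1.93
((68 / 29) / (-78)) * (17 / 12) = -289 / 6786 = -0.04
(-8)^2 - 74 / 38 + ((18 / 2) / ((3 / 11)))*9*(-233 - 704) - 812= -5301740 / 19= -279038.95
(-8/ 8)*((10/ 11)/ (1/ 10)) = -100/ 11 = -9.09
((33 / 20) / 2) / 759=1 / 920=0.00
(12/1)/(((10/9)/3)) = 32.40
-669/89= -7.52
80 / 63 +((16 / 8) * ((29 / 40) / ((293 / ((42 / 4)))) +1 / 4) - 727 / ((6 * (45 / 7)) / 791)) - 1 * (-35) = -6588562031 / 443016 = -14872.06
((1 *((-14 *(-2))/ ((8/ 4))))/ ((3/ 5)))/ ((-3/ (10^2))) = -7000/ 9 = -777.78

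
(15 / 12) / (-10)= -0.12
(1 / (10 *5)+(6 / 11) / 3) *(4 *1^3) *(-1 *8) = -1776 / 275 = -6.46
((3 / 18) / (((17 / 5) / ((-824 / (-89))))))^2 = 4243600 / 20602521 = 0.21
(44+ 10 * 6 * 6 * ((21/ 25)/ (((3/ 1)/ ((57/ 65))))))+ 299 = 140203/ 325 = 431.39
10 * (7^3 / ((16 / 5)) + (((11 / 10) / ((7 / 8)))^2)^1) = 2131851 / 1960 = 1087.68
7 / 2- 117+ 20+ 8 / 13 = -2415 / 26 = -92.88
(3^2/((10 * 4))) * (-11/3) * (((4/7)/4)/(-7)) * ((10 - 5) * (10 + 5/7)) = 2475/2744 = 0.90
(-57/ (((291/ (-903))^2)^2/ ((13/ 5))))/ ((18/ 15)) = -2027509676647/ 177058562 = -11451.07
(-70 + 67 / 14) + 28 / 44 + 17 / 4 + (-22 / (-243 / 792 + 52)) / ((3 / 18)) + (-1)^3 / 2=-88803243 / 1401092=-63.38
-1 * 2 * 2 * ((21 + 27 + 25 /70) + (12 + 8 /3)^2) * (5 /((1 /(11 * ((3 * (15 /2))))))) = -1304167.86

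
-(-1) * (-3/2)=-3/2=-1.50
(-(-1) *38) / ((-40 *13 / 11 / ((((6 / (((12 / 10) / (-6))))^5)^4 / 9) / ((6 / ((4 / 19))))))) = -14205417930000000000000000000 / 13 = -1092724456153846153846154000.00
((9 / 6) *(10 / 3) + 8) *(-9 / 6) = -39 / 2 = -19.50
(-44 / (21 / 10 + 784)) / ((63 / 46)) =-0.04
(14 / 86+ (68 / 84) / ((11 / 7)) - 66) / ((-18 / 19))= 880574 / 12771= 68.95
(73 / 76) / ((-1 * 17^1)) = -73 / 1292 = -0.06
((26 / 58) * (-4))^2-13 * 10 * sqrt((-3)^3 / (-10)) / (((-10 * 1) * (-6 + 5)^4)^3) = 39 * sqrt(30) / 1000 + 2704 / 841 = 3.43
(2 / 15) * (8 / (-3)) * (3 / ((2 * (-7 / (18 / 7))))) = 48 / 245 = 0.20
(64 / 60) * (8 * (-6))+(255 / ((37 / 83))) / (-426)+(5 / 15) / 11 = -45523597 / 866910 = -52.51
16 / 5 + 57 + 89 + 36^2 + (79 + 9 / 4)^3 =172103089 / 320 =537822.15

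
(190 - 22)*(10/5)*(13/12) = 364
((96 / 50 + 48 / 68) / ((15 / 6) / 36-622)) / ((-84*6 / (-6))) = -6696 / 133217525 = -0.00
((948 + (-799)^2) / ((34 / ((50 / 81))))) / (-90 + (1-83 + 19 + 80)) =-15983725 / 100521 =-159.01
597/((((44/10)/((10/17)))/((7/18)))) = 31.04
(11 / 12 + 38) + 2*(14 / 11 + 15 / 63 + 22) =85.94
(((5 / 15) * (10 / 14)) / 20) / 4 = 1 / 336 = 0.00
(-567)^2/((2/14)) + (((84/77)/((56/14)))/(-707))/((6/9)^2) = 2250423.00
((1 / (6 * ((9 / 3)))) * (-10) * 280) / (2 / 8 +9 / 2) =-5600 / 171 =-32.75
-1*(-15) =15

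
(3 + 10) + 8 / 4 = 15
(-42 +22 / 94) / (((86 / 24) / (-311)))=3624.90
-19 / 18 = -1.06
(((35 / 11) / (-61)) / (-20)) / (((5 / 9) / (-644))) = -10143 / 3355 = -3.02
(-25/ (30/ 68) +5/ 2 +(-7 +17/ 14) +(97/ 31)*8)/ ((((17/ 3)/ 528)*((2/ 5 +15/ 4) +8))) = -80020160/ 298809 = -267.80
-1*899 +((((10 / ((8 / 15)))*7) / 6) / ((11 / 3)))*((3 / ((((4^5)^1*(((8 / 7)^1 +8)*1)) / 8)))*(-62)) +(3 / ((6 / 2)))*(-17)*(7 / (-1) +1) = -287618831 / 360448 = -797.95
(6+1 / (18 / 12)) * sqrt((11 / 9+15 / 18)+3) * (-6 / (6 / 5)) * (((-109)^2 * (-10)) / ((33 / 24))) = 6476099.11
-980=-980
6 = 6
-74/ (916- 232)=-0.11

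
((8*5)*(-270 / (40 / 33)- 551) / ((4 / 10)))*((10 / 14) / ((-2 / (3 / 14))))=1160625 / 196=5921.56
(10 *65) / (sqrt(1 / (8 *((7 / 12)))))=650 *sqrt(42) / 3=1404.16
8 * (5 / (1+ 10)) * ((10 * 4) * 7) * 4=44800 / 11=4072.73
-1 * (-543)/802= 543/802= 0.68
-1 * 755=-755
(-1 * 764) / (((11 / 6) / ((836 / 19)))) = -18336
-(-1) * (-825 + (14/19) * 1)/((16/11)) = -172271/304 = -566.68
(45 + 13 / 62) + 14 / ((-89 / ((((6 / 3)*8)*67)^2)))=-180725.31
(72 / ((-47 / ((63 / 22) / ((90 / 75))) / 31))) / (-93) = 630 / 517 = 1.22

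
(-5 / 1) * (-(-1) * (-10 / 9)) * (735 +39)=4300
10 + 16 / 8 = 12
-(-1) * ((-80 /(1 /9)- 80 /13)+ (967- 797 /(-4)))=22885 /52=440.10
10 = 10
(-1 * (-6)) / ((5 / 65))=78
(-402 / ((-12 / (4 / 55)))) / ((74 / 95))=3.13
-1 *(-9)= 9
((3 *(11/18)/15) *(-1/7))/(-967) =11/609210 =0.00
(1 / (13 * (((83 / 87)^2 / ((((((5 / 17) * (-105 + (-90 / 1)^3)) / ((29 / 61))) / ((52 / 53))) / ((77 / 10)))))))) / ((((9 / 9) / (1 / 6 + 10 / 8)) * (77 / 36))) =-3342.28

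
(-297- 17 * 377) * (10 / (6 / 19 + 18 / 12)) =-2548280 / 69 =-36931.59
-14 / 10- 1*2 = -17 / 5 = -3.40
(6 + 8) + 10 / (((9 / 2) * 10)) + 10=24.22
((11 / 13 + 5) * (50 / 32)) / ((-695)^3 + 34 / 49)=-23275 / 855369649732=-0.00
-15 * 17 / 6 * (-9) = 765 / 2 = 382.50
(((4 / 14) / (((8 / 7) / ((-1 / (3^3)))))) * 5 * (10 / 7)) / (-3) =25 / 1134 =0.02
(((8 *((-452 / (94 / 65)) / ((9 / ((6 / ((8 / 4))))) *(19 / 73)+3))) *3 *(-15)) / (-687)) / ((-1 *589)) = 10723700 / 145806361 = 0.07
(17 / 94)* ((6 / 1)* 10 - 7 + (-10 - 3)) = 340 / 47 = 7.23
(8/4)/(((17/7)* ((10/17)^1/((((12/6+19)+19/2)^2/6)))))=217.06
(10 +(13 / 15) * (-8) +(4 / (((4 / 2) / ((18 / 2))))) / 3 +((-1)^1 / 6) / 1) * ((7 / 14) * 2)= 89 / 10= 8.90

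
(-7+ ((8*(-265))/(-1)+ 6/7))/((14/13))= 192361/98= 1962.87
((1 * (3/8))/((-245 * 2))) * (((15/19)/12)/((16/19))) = -0.00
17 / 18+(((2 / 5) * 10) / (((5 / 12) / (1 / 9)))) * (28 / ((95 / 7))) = 26891 / 8550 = 3.15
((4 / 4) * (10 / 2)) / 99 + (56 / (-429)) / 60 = 0.05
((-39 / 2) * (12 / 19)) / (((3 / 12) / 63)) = -58968 / 19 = -3103.58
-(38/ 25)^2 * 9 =-20.79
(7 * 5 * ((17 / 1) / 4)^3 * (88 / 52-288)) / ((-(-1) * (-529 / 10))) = 1600041275 / 110032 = 14541.60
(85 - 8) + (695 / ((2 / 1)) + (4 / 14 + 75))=499.79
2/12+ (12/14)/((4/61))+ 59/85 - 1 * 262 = -442801/1785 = -248.07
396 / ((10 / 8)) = 1584 / 5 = 316.80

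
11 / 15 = 0.73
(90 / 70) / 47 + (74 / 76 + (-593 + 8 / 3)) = -22103497 / 37506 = -589.33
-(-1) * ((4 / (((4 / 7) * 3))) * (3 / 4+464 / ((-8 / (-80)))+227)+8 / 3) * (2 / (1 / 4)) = 90886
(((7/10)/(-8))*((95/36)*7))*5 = -4655/576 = -8.08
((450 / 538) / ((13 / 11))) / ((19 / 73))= 2.72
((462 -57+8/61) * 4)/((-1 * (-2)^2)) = -24713/61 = -405.13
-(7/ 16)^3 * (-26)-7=-9877/ 2048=-4.82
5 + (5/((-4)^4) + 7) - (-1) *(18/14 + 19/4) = 32355/1792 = 18.06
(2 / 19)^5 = 32 / 2476099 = 0.00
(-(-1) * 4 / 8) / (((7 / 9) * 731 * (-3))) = -3 / 10234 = -0.00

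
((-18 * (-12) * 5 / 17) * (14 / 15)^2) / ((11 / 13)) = 61152 / 935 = 65.40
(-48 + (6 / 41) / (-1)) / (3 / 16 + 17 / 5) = -22560 / 1681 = -13.42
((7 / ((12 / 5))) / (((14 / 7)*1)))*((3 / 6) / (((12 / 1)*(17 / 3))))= 35 / 3264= 0.01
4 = 4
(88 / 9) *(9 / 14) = 44 / 7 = 6.29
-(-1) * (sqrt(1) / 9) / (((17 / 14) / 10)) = 140 / 153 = 0.92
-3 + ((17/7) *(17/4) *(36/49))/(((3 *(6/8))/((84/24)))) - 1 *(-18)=1313/49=26.80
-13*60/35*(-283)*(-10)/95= -663.88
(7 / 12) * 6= 7 / 2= 3.50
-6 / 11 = -0.55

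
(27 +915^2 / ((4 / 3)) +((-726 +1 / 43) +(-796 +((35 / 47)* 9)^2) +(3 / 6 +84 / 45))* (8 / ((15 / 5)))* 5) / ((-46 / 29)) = -60321271743409 / 157298472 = -383482.88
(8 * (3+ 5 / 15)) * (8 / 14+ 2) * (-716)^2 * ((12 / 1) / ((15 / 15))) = 2952898560 / 7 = 421842651.43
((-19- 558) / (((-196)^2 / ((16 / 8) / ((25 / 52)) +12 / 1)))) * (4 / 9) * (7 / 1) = -0.76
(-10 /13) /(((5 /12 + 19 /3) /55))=-2200 /351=-6.27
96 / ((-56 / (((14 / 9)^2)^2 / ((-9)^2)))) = -21952 / 177147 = -0.12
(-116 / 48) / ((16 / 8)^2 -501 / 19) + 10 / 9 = 18653 / 15300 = 1.22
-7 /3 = -2.33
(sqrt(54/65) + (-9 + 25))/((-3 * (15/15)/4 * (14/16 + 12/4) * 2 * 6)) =-128/279- 8 * sqrt(390)/6045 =-0.48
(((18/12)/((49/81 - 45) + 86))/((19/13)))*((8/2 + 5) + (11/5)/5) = 186381/800375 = 0.23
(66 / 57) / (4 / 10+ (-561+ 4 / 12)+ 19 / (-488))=-161040 / 77927303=-0.00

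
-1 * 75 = -75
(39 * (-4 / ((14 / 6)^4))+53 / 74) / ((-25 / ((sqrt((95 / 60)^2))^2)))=291619771 / 639626400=0.46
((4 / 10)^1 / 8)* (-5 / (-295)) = 1 / 1180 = 0.00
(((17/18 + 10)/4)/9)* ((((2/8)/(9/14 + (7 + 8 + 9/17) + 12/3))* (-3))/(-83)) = 23443/172144656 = 0.00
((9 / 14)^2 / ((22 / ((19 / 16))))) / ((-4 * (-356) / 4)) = 1539 / 24561152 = 0.00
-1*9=-9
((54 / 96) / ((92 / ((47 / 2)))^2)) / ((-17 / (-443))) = 8807283 / 9208832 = 0.96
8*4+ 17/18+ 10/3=653/18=36.28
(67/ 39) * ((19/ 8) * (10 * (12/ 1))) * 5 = 31825/ 13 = 2448.08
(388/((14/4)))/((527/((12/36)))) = 776/11067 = 0.07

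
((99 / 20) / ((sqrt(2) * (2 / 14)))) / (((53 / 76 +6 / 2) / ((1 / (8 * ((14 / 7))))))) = 13167 * sqrt(2) / 44960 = 0.41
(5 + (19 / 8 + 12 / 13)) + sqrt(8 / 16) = sqrt(2) / 2 + 863 / 104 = 9.01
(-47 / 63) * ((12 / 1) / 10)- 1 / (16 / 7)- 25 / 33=-2.09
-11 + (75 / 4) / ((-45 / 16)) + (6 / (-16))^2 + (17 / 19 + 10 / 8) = -56111 / 3648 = -15.38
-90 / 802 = -0.11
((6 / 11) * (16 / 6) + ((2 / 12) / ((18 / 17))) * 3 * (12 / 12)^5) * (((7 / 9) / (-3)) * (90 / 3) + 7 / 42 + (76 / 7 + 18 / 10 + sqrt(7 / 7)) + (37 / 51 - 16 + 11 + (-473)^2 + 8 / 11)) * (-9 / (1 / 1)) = -2873001058157 / 740520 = -3879707.58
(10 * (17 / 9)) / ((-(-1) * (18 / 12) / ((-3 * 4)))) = -1360 / 9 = -151.11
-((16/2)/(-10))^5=1024/3125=0.33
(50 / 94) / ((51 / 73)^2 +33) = 0.02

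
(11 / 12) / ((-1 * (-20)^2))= -11 / 4800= -0.00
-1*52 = -52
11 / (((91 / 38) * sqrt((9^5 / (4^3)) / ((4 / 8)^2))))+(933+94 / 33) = 227656985 / 243243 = 935.92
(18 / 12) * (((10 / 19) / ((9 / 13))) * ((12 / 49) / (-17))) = -260 / 15827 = -0.02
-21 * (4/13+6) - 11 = -143.46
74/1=74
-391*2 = -782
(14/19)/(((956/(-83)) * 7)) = -83/9082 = -0.01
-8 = -8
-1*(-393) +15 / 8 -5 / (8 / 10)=3109 / 8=388.62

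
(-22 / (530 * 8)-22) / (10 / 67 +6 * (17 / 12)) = -3125617 / 1228540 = -2.54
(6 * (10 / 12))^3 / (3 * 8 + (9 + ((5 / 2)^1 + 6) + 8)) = 250 / 99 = 2.53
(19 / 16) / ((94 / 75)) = 1425 / 1504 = 0.95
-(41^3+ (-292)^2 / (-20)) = -323289 / 5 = -64657.80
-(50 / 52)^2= -625 / 676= -0.92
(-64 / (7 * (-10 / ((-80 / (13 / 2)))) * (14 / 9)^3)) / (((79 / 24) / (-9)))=20155392 / 2465827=8.17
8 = 8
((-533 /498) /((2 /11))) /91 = -451 /6972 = -0.06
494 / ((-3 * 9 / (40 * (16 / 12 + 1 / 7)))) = -612560 / 567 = -1080.35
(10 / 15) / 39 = 2 / 117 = 0.02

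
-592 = -592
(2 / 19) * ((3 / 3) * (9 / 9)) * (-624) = -1248 / 19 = -65.68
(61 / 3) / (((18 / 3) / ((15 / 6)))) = 305 / 36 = 8.47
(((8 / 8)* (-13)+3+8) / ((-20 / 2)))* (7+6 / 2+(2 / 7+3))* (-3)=-279 / 35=-7.97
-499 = -499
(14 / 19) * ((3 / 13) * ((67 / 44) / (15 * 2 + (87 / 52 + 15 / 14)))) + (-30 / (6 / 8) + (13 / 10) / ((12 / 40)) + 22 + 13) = -1641016 / 2491071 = -0.66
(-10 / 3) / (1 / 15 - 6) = 50 / 89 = 0.56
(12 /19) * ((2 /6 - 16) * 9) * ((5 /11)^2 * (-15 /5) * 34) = 4314600 /2299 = 1876.73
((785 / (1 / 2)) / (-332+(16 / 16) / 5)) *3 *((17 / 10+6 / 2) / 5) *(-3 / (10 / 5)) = 22137 / 1106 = 20.02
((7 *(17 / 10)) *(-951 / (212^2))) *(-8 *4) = 113169 / 14045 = 8.06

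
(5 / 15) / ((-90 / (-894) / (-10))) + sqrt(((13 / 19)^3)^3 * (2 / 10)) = -298 / 9 + 28561 * sqrt(1235) / 12380495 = -33.03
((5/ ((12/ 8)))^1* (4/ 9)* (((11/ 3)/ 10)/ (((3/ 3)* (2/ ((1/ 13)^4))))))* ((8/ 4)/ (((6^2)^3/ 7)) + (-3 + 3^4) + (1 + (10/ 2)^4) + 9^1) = 182961581/ 26983975824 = 0.01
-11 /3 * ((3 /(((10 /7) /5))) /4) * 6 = -57.75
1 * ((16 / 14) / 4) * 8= 16 / 7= 2.29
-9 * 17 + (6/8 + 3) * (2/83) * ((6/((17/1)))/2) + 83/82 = -8791724/57851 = -151.97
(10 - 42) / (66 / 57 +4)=-304 / 49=-6.20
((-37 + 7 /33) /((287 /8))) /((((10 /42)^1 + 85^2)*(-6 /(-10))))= -4856 /20529069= -0.00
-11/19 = -0.58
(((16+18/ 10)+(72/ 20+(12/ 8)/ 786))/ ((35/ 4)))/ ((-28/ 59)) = -3308307/ 641900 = -5.15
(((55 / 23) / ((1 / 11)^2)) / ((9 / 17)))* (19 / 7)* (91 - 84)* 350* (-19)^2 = 271597537750 / 207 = 1312065399.76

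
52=52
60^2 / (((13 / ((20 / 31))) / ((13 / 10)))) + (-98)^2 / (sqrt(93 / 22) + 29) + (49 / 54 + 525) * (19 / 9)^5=41157740753123131 / 1819693310634- 9604 * sqrt(2046) / 18409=22594.36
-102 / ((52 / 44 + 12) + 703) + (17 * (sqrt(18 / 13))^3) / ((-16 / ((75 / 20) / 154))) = -187 / 1313 - 6885 * sqrt(26) / 832832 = -0.18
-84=-84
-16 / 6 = -8 / 3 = -2.67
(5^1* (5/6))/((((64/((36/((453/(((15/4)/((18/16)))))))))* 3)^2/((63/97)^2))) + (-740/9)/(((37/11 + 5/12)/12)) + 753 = 6741727822071289/13702754546048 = 492.00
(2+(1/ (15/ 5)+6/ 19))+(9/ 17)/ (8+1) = 2624/ 969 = 2.71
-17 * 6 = -102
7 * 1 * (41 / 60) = 287 / 60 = 4.78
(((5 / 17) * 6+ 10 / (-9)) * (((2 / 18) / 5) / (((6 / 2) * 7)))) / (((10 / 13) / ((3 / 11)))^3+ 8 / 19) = 208715 / 6898191048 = 0.00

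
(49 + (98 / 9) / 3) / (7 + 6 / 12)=2842 / 405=7.02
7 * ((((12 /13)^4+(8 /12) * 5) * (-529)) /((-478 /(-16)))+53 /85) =-868222210793 /1740650145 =-498.79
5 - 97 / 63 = 218 / 63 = 3.46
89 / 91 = 0.98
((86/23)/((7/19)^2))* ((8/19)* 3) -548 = -578380/1127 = -513.20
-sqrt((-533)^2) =-533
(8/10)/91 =4/455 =0.01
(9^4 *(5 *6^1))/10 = 19683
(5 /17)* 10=50 /17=2.94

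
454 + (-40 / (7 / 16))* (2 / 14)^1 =21606 / 49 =440.94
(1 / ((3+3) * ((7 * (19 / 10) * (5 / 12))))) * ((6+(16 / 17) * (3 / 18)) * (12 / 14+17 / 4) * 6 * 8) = 45.39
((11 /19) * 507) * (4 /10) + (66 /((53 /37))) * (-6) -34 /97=-77846656 /488395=-159.39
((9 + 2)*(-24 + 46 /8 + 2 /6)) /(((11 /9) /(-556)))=89655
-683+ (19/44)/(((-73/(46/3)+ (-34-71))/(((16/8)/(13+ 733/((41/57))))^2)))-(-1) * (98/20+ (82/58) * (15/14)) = -34144815735041826503/50466393058026330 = -676.59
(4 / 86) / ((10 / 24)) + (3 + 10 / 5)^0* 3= 669 / 215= 3.11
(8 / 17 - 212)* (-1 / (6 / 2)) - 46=1250 / 51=24.51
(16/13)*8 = 128/13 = 9.85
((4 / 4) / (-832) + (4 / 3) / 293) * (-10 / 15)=-2449 / 1096992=-0.00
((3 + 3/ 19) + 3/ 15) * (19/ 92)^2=6061/ 42320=0.14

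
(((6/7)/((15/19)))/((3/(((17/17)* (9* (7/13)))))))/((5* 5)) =114/1625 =0.07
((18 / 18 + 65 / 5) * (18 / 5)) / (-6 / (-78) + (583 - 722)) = -78 / 215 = -0.36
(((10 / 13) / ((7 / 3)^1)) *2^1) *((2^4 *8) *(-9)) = -69120 / 91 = -759.56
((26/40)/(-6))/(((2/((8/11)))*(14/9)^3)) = -3159/301840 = -0.01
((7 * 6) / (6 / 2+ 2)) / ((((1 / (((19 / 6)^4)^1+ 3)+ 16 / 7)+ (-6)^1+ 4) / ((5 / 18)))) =6576241 / 832470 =7.90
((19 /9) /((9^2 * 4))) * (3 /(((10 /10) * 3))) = 19 /2916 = 0.01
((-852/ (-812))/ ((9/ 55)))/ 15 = 781/ 1827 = 0.43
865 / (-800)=-173 / 160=-1.08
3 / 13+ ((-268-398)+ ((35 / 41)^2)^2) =-24437453330 / 36734893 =-665.24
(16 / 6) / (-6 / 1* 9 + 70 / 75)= -10 / 199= -0.05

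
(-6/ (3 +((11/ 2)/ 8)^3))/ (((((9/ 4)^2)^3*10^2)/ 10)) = -16777216/ 12062824965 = -0.00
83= 83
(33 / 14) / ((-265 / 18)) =-297 / 1855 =-0.16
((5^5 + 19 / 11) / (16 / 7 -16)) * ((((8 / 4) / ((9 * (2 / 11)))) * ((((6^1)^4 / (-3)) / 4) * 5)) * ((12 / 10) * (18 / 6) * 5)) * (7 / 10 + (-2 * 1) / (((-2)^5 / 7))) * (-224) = -690132807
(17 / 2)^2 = 289 / 4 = 72.25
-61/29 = -2.10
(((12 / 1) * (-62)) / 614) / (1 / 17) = -6324 / 307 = -20.60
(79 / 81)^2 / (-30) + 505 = 99392909 / 196830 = 504.97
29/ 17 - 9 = -124/ 17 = -7.29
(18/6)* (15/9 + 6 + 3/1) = 32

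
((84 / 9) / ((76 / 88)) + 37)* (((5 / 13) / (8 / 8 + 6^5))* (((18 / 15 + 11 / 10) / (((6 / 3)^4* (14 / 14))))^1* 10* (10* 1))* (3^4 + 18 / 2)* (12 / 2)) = 70509375 / 3841838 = 18.35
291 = 291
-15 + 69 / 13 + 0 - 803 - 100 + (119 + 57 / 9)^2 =1731103 / 117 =14795.75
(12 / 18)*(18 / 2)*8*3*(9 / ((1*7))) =1296 / 7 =185.14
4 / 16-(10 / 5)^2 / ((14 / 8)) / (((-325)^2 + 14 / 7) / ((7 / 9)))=950579 / 3802572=0.25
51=51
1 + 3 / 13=16 / 13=1.23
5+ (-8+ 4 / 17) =-47 / 17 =-2.76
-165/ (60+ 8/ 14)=-1155/ 424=-2.72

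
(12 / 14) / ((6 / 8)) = 8 / 7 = 1.14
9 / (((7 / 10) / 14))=180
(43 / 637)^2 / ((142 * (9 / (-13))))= -1849 / 39890214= -0.00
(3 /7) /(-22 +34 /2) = -3 /35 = -0.09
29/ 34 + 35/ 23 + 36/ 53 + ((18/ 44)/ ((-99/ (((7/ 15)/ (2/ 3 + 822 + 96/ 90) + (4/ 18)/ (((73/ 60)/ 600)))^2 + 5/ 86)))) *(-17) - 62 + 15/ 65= 1790308367218120671120981/ 2280769099319022591136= 784.96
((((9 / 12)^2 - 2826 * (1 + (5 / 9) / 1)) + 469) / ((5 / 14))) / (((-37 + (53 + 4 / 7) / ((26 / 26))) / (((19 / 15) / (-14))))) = 2785153 / 46400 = 60.02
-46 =-46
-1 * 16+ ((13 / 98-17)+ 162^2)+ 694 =2636703 / 98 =26905.13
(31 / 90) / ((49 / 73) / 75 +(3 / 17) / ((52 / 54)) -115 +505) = 2500615 / 2832736899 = 0.00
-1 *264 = -264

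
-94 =-94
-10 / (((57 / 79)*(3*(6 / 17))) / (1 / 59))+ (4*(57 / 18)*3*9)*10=103506425 / 30267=3419.78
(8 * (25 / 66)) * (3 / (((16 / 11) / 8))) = 50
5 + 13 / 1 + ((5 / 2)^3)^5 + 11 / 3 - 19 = 91552996519 / 98304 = 931325.24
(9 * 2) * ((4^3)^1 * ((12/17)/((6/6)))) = 13824/17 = 813.18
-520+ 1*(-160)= -680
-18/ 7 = -2.57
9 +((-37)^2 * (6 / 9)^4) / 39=15.93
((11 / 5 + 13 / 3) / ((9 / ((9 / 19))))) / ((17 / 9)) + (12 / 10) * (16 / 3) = 2126 / 323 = 6.58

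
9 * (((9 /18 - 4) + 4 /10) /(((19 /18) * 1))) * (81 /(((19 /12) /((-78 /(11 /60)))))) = 2284487712 /3971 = 575292.80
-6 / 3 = -2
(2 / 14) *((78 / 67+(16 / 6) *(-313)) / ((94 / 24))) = -670136 / 22043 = -30.40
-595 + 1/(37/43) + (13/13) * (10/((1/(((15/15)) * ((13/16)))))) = -173371/296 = -585.71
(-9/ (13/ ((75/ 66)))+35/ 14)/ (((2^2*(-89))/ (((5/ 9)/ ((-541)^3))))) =1225/ 72547147370412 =0.00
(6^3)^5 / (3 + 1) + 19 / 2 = 235092492307 / 2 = 117546246153.50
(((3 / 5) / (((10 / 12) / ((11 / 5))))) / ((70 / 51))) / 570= 1683 / 831250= 0.00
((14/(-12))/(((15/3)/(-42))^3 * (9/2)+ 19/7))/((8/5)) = -12005/44563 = -0.27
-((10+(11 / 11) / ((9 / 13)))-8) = -31 / 9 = -3.44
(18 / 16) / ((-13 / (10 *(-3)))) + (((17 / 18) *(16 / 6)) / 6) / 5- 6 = -69917 / 21060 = -3.32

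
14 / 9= 1.56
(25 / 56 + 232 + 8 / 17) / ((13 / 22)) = 2439107 / 6188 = 394.17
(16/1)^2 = 256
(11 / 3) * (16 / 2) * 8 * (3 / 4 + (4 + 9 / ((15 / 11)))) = 39952 / 15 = 2663.47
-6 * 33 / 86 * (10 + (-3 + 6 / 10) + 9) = -8217 / 215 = -38.22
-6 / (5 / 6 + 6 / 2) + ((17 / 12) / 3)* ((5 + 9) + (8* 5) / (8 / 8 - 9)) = 247 / 92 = 2.68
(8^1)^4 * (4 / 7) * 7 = 16384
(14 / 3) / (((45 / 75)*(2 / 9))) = 35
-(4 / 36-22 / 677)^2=-229441 / 37124649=-0.01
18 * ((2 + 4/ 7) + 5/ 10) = 55.29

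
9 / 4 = 2.25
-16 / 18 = -8 / 9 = -0.89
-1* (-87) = 87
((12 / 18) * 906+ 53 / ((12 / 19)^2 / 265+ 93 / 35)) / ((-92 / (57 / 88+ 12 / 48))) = -6.09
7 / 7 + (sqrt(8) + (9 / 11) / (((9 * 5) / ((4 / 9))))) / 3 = 2 * sqrt(2) / 3 + 1489 / 1485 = 1.95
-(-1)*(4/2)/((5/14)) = 28/5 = 5.60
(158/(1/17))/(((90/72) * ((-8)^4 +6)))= 5372/10255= 0.52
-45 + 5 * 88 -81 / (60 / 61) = 6253 / 20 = 312.65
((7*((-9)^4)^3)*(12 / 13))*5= 118620405322020 / 13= 9124646563232.31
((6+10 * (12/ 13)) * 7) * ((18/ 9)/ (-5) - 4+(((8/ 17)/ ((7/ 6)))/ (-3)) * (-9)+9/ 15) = -305118/ 1105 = -276.12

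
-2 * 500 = -1000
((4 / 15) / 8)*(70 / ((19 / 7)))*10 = 490 / 57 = 8.60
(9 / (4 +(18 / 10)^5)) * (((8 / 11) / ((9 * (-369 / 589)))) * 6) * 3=-29450000 / 32268599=-0.91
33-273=-240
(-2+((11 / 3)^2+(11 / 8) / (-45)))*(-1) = -4109 / 360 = -11.41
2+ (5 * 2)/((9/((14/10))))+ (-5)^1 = -13/9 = -1.44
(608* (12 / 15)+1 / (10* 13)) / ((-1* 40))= -63233 / 5200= -12.16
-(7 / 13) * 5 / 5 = -7 / 13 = -0.54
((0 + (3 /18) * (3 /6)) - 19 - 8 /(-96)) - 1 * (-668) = 3895 /6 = 649.17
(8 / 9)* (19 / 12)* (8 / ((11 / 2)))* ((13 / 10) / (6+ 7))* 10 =608 / 297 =2.05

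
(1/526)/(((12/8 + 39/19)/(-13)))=-0.01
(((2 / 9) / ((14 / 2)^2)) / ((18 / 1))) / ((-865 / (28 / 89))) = -4 / 43650495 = -0.00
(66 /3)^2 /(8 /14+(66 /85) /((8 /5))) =230384 /503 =458.02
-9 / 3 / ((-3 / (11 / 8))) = 1.38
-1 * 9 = -9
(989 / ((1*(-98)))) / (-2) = 989 / 196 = 5.05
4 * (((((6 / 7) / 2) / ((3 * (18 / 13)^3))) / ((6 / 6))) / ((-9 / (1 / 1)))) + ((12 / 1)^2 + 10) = 14143319 / 91854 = 153.98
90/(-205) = -18/41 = -0.44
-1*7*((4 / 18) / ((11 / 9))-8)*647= 389494 / 11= 35408.55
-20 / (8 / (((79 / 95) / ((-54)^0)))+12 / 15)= -1975 / 1029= -1.92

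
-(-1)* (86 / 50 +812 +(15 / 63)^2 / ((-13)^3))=19709864186 / 24221925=813.72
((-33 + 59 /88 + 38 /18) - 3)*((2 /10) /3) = -26309 /11880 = -2.21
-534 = -534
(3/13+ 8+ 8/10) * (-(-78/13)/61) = 3522/3965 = 0.89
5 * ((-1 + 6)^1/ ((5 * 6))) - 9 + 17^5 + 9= 8519147/ 6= 1419857.83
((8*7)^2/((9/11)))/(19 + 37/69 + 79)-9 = 609835/20397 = 29.90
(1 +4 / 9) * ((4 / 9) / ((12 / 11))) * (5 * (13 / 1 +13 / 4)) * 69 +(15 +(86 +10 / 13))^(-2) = 23098401001 / 7001316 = 3299.15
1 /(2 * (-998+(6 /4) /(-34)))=-34 /67867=-0.00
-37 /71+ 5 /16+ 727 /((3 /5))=4128649 /3408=1211.46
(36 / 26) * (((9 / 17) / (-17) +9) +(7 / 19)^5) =115612304958 / 9302703943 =12.43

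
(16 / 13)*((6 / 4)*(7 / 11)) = 168 / 143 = 1.17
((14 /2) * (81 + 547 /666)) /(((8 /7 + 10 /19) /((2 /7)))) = 7247569 /73926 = 98.04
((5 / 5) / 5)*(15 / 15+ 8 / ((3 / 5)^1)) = 43 / 15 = 2.87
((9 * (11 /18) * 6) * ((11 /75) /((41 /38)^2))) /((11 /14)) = 222376 /42025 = 5.29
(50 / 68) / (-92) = -25 / 3128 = -0.01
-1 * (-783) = 783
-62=-62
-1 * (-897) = 897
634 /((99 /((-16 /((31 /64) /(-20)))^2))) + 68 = 2795124.43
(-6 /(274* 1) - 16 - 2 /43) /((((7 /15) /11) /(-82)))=1280736270 /41237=31057.94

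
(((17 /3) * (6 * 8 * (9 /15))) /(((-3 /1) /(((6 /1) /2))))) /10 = -16.32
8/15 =0.53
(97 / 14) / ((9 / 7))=97 / 18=5.39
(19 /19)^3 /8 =1 /8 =0.12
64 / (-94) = -32 / 47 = -0.68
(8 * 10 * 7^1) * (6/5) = 672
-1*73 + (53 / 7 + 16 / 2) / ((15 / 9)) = -2228 / 35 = -63.66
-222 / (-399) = 74 / 133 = 0.56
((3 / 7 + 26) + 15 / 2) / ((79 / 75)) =35625 / 1106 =32.21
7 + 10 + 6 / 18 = 52 / 3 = 17.33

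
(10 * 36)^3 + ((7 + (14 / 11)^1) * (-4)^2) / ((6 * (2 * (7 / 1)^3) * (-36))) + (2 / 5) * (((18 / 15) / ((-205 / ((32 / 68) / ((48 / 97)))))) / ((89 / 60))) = 1052986552779559891 / 22569156225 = 46656000.00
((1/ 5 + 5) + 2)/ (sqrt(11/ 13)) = 36 * sqrt(143)/ 55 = 7.83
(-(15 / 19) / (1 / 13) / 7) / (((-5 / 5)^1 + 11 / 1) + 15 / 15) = -195 / 1463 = -0.13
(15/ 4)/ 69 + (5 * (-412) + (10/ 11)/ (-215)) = -2059.95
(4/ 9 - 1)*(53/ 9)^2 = -14045/ 729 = -19.27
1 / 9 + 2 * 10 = 181 / 9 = 20.11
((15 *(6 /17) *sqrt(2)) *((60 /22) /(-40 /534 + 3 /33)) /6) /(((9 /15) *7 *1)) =200250 *sqrt(2) /5593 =50.63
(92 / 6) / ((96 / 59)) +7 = 2365 / 144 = 16.42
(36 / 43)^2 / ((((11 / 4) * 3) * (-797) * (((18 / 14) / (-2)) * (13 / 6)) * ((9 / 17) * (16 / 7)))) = 13328 / 210732379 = 0.00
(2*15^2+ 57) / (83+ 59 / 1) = 507 / 142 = 3.57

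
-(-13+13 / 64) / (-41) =-819 / 2624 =-0.31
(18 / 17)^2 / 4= 81 / 289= 0.28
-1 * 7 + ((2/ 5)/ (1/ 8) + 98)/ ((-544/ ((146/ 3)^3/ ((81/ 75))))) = -492280007/ 24786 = -19861.21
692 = 692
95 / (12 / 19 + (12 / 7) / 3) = 2527 / 32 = 78.97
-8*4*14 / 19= -23.58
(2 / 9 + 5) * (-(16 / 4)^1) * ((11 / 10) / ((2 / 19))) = -9823 / 45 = -218.29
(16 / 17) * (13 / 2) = 6.12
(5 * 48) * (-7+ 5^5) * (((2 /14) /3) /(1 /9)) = 2244960 /7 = 320708.57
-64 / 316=-16 / 79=-0.20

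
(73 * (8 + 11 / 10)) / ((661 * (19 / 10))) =6643 / 12559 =0.53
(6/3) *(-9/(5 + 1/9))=-81/23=-3.52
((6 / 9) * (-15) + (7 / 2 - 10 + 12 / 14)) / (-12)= 73 / 56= 1.30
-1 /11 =-0.09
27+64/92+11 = 890/23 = 38.70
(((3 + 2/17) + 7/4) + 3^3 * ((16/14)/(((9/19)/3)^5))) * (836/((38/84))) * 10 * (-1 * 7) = -2074408811860/51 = -40674682585.49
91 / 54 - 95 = -5039 / 54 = -93.31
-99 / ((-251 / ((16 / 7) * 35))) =7920 / 251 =31.55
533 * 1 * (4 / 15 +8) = 66092 / 15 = 4406.13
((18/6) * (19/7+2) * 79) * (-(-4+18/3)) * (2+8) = -156420/7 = -22345.71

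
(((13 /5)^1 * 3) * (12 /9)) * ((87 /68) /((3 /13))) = 4901 /85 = 57.66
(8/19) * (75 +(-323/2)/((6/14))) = -7244/57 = -127.09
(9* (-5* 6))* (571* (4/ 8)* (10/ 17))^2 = -7615144.46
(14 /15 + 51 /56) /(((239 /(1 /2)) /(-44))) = -17039 /100380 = -0.17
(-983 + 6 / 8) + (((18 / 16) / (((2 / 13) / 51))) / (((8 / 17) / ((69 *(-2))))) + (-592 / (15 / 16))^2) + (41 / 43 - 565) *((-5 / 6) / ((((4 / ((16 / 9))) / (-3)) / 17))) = 57327551981 / 206400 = 277749.77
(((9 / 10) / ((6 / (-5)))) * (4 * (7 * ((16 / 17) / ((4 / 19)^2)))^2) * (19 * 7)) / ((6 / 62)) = -26328360667 / 289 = -91101594.00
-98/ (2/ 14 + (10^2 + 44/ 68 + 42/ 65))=-379015/ 392304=-0.97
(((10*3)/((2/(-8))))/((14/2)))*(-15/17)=1800/119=15.13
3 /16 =0.19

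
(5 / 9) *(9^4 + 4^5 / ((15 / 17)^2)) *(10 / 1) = 3544322 / 81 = 43757.06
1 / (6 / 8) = 4 / 3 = 1.33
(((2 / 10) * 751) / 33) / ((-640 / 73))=-54823 / 105600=-0.52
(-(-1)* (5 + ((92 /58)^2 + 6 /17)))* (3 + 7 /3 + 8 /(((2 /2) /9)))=300008 /493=608.54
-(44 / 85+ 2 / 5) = -78 / 85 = -0.92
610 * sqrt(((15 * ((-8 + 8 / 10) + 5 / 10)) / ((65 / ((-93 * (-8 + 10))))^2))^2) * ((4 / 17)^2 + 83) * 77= 3210358106.62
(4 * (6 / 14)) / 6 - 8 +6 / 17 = -876 / 119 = -7.36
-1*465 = -465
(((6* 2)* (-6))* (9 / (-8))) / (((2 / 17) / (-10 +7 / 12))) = -6483.38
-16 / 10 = -1.60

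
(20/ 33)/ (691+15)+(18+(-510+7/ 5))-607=-63929662/ 58245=-1097.60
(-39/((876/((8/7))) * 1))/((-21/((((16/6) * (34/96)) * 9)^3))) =63869/42924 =1.49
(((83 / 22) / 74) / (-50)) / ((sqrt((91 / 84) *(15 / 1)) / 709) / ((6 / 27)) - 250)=529623 *sqrt(65) / 10229558242857250 + 166890092 / 40918232971429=0.00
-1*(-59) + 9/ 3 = 62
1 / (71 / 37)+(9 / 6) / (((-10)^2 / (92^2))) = 226279 / 1775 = 127.48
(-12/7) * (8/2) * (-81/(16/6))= 1458/7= 208.29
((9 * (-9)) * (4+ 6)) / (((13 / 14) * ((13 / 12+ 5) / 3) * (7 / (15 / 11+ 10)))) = -7290000 / 10439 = -698.34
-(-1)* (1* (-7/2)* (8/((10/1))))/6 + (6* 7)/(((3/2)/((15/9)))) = 231/5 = 46.20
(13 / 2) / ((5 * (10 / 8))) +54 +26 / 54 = 55.52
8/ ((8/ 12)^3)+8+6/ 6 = 36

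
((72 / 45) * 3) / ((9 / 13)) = 104 / 15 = 6.93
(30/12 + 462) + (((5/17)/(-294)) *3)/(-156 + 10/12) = 720460897/1551046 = 464.50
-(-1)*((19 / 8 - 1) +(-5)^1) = -29 / 8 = -3.62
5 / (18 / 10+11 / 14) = 350 / 181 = 1.93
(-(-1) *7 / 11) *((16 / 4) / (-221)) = -28 / 2431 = -0.01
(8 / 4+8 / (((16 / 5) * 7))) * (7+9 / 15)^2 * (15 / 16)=35739 / 280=127.64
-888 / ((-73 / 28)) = 24864 / 73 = 340.60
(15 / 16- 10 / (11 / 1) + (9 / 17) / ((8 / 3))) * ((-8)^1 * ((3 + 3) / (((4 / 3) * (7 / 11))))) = -873 / 68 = -12.84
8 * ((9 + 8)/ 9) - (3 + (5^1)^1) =64/ 9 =7.11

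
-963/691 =-1.39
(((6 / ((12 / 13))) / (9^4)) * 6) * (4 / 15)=52 / 32805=0.00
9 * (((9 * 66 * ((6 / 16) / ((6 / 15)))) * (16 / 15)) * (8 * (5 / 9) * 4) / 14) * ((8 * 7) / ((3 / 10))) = 1267200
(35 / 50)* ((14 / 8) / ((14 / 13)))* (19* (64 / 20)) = 1729 / 25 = 69.16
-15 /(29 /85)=-1275 /29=-43.97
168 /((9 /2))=112 /3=37.33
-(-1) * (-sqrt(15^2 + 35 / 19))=-sqrt(81890) / 19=-15.06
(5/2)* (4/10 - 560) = -1399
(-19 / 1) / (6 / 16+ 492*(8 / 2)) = -152 / 15747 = -0.01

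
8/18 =4/9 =0.44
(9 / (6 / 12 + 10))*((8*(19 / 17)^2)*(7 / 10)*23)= 199272 / 1445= 137.90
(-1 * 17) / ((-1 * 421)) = 17 / 421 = 0.04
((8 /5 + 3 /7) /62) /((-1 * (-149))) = 71 /323330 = 0.00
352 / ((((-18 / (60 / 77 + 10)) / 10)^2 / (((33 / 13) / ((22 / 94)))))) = 25902640000 / 189189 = 136914.09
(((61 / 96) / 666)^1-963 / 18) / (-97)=3420515 / 6201792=0.55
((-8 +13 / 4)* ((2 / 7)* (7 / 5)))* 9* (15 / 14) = -18.32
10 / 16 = 5 / 8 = 0.62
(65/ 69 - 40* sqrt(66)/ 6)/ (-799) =-65/ 55131+20* sqrt(66)/ 2397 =0.07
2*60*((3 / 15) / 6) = 4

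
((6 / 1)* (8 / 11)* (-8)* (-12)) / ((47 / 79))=364032 / 517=704.12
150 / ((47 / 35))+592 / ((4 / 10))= 1591.70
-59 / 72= -0.82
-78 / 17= -4.59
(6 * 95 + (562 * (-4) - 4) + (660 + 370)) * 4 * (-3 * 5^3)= 978000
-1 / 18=-0.06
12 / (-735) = -4 / 245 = -0.02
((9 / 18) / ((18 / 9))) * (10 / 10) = 1 / 4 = 0.25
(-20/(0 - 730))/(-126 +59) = -2/4891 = -0.00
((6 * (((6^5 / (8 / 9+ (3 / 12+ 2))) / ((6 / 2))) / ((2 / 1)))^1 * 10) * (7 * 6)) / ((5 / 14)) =329204736 / 113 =2913316.25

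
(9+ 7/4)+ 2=51/4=12.75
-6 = -6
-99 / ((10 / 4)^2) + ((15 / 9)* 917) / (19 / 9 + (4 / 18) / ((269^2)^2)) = 587057429327293 / 829051434175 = 708.11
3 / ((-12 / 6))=-3 / 2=-1.50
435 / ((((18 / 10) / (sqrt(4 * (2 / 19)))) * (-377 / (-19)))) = 50 * sqrt(38) / 39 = 7.90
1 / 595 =0.00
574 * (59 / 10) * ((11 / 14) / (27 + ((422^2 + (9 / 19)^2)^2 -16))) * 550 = 190724131895 / 4132999018877556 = 0.00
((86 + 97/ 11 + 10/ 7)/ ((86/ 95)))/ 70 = 140809/ 92708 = 1.52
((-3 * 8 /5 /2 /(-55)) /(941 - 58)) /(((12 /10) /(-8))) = -16 /48565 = -0.00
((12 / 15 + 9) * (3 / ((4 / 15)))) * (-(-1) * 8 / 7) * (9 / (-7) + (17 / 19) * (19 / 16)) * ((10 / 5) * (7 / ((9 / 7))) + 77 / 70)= -5395 / 16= -337.19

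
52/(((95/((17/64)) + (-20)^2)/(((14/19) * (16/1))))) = 1768/2185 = 0.81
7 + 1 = 8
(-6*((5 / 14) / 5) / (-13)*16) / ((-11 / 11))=-0.53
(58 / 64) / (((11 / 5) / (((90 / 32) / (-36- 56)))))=-6525 / 518144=-0.01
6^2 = 36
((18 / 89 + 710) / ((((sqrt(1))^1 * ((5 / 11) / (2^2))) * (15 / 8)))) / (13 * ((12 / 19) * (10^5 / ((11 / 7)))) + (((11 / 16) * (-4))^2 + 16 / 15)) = 0.01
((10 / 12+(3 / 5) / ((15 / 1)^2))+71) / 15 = 17959 / 3750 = 4.79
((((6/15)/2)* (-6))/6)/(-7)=1/35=0.03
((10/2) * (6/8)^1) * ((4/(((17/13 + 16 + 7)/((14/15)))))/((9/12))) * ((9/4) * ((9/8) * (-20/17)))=-12285/5372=-2.29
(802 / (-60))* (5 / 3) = -401 / 18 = -22.28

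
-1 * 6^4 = -1296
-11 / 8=-1.38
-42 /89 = -0.47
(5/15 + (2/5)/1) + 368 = 5531/15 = 368.73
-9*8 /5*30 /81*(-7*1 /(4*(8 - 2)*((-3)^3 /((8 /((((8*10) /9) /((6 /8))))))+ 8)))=-7 /144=-0.05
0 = 0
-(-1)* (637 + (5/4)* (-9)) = 2503/4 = 625.75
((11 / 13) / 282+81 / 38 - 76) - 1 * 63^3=-8710959380 / 34827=-250120.87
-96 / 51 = -32 / 17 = -1.88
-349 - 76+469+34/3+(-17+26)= 193/3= 64.33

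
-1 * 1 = -1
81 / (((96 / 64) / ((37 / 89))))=1998 / 89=22.45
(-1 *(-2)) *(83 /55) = 166 /55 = 3.02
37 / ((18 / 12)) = 74 / 3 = 24.67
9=9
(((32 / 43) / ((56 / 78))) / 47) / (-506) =-156 / 3579191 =-0.00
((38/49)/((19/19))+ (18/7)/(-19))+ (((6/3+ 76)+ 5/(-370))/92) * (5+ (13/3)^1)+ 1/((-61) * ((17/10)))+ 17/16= 378776558135/39436579056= 9.60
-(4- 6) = 2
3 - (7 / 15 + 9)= -97 / 15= -6.47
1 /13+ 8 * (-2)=-207 /13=-15.92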